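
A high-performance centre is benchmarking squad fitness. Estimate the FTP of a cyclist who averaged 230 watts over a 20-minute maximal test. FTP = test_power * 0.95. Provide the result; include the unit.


FTP = 230 * 0.95 = 218.5 W

218.5 W


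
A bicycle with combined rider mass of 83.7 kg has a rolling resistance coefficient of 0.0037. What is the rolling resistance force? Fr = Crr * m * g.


Fr = 0.0037 * 83.7 * 9.81
= 0.30969 * 9.81
= 3.038 N

3.038 N


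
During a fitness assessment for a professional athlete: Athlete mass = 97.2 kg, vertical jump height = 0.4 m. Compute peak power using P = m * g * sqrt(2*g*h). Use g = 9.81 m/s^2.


sqrt(2 * 9.81 * 0.4) = sqrt(7.848) = 2.801428 m/s
P = 97.2 * 9.81 * 2.801428
= 2671.25 W

2671.25 W


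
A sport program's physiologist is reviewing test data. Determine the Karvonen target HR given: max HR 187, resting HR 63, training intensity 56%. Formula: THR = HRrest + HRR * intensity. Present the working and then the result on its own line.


HRR = HRmax - HRrest = 187 - 63 = 124
THR = 63 + 124 * 0.56
= 132.44 bpm

132.44 bpm


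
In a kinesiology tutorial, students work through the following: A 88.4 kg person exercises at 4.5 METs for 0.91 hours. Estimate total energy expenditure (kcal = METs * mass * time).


Energy = METs * mass(kg) * time(h)
= 4.5 * 88.4 * 0.91
= 362.0 kcal

362.0 kcal


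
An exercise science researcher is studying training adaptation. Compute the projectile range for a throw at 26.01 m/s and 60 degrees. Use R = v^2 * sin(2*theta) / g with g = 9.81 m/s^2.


Two times the angle = 120 degrees
sin(120) = 0.866025
R = 676.5201 * 0.866025 / 9.81 = 59.723 m

59.723 m


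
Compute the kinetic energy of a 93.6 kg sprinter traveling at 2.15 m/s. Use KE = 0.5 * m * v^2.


Velocity squared = 4.6225
KE = 0.5 * 93.6 * 4.6225 = 216.33 J

216.33 J


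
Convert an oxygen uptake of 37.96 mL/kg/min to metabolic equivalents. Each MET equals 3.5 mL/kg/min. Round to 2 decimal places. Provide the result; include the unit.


One MET = 3.5 mL/kg/min
Number of METs = 37.96 / 3.5
= 10.85 METs

10.85 METs


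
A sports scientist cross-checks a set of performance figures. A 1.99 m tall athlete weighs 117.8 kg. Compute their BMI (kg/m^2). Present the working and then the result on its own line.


height^2 = 3.9601 m^2
BMI = 117.8 / 3.9601 = 29.75 kg/m^2

29.75 kg/m^2


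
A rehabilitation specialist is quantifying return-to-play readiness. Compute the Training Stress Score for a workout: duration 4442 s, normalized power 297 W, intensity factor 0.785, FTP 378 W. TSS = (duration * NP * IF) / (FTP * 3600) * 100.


Product = 4442 * 297 * 0.785 = 1035630.09
Base = 378 * 3600 = 1360800
TSS = 1035630.09 / 1360800 * 100 = 76.1

76.1 TSS


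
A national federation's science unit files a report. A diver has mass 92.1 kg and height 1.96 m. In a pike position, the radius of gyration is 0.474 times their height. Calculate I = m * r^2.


r = 0.474 * 1.96 = 0.92904 m
I = m * r^2 = 92.1 * 0.863115 = 79.493 kg*m^2

79.493 kg*m^2


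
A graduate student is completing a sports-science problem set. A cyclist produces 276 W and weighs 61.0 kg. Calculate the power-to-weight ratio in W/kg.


P/W = power / mass
= 276 / 61.0
= 4.525 W/kg

4.525 W/kg


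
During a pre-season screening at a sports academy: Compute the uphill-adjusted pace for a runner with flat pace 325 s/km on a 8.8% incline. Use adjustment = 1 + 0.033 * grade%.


Adjustment factor = 1 + 0.033 * 8.8 = 1.2904
Grade-adjusted pace = 325 * 1.2904 = 419.38 s/km

419.38 s/km


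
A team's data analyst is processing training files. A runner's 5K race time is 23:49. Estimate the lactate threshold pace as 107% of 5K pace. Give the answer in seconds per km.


Total race time = 23*60 + 49 = 1429 seconds
5K pace = 1429 / 5 = 285.8 sec/km
LT pace = 285.8 * 1.07 = 305.81 sec/km

305.81 s/km


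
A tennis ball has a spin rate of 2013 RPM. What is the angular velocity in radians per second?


Convert RPM to rad/s: multiply by 2*pi and divide by 60
omega = 2013 * 2 * pi / 60
= 210.801 rad/s

210.801 rad/s


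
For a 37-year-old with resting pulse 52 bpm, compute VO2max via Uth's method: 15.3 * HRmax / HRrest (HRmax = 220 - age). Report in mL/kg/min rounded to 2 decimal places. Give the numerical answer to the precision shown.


Step 1: HRmax = 220 - 37 = 183 bpm
Step 2: Ratio = 183 / 52 = 3.5192
Step 3: VO2max = 15.3 * 3.5192 = 53.84 mL/kg/min

53.84 mL/kg/min


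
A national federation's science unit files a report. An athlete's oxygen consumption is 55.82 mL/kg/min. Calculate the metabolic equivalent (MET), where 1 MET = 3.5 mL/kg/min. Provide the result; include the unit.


MET = VO2 / 3.5
= 55.82 / 3.5
= 15.95 METs

15.95 METs


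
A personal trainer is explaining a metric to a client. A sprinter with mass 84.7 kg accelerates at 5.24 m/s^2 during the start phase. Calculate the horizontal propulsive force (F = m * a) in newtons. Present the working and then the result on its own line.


F = m * a
= 84.7 * 5.24
= 443.83 N

443.83 N


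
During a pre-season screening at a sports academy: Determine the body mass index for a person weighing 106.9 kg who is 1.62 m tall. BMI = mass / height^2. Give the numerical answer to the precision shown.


BMI = mass / height^2
= 106.9 / 1.62^2
= 106.9 / 2.6244
= 40.73 kg/m^2

40.73 kg/m^2


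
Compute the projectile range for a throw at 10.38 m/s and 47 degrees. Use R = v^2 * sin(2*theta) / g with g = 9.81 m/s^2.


Two times the angle = 94 degrees
sin(94) = 0.997564
R = 107.7444 * 0.997564 / 9.81 = 10.956 m

10.956 m


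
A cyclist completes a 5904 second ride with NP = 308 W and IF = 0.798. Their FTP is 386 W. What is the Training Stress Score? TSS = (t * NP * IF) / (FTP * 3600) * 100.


t * NP * IF = 5904 * 308 * 0.798 = 1451108.736
FTP * 3600 = 1389600
TSS = (1451108.736 / 1389600) * 100 = 104.43

104.43 TSS


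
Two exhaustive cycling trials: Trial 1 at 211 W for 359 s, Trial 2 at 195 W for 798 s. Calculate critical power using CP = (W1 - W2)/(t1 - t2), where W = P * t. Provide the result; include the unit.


W1 = 211 * 359 = 75749 J
W2 = 195 * 798 = 155610 J
CP = (75749 - 155610) / (359 - 798)
= -79861 / -439
= 181.92 W

181.92 W


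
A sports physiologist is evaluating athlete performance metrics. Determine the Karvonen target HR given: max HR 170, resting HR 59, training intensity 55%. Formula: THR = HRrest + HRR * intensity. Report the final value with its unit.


HRR = HRmax - HRrest = 170 - 59 = 111
THR = 59 + 111 * 0.55
= 120.05 bpm

120.05 bpm


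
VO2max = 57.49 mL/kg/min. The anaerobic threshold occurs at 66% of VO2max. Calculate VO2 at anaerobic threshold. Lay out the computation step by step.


AT fraction = 66 / 100 = 0.66
AT VO2 = 57.49 * 0.66
= 37.94 mL/kg/min

37.94 mL/kg/min


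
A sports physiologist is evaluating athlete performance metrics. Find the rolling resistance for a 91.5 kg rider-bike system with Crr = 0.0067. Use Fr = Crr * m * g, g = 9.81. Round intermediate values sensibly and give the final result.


m * g = 91.5 * 9.81 = 897.615 N
Fr = 0.0067 * 897.615 = 6.014 N

6.014 N


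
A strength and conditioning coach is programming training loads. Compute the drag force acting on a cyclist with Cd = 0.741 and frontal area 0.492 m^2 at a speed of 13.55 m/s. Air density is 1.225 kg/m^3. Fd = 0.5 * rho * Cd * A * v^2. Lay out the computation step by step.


Step 1: v^2 = 183.6025
Step 2: Fd = 0.5 * 1.225 * 0.741 * 0.492 * 183.6025
= 40.999 N

40.999 N


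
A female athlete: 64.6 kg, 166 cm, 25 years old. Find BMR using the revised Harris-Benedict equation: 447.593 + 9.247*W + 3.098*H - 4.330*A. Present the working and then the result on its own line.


Intercept = 447.593
Weight contribution = 9.247 * 64.6 = 597.3562
Height contribution = 3.098 * 166 = 514.268
Age contribution = 4.33 * 25 = 108.25
BMR = 447.593 + 597.3562 + 514.268 - 108.25
= 1450.97 kcal/day

1450.97 kcal/day


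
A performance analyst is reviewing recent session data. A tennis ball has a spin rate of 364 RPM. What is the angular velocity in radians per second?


Convert RPM to rad/s: multiply by 2*pi and divide by 60
omega = 364 * 2 * pi / 60
= 38.118 rad/s

38.118 rad/s


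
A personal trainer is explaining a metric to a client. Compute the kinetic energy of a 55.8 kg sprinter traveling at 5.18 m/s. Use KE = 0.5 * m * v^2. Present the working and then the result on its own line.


Velocity squared = 26.8324
KE = 0.5 * 55.8 * 26.8324 = 748.62 J

748.62 J


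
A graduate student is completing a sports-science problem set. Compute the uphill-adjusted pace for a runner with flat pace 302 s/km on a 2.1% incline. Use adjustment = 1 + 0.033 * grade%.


Adjustment factor = 1 + 0.033 * 2.1 = 1.0693
Grade-adjusted pace = 302 * 1.0693 = 322.93 s/km

322.93 s/km


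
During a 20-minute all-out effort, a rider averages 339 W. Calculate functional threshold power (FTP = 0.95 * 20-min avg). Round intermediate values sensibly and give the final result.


FTP = 0.95 * 339
= 322.05 W

322.05 W


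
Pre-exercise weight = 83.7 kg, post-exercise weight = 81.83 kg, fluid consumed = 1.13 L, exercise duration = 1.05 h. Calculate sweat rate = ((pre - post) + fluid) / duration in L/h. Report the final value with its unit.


Weight loss = 83.7 - 81.83 = 1.87 kg (approx L)
Total sweat = 1.87 + 1.13 = 3.0 L
Sweat rate = 3.0 / 1.05 = 2.857 L/h

2.857 L/h


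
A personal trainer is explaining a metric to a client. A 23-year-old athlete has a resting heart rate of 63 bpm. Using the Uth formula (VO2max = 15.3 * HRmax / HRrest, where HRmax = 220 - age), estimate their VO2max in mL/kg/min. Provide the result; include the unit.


HRmax = 220 - 23 = 197 bpm
Ratio = HRmax / HRrest = 197 / 63 = 3.127
VO2max = 15.3 * 3.127 = 47.84 mL/kg/min

47.84 mL/kg/min


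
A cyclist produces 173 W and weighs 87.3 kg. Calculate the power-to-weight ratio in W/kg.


P/W = power / mass
= 173 / 87.3
= 1.982 W/kg

1.982 W/kg


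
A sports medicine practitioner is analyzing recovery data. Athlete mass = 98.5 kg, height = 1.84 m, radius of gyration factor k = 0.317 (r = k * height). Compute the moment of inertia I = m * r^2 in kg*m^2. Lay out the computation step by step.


r = k * height = 0.317 * 1.84 = 0.58328 m
r^2 = 0.58328^2 = 0.340216
I = 98.5 * 0.340216 = 33.511 kg*m^2

33.511 kg*m^2


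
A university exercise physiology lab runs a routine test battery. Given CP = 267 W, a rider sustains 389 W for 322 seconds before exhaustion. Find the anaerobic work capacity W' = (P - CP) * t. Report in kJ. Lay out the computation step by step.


Excess power = 389 - 267 = 122 W
Work above CP = 122 * 322 = 39284 J
W' = 39.284 kJ

39.284 kJ


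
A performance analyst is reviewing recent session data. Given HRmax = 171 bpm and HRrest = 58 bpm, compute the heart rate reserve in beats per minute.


Heart rate reserve = maximum HR minus resting HR
HRR = 171 - 58 = 113 bpm

113 bpm


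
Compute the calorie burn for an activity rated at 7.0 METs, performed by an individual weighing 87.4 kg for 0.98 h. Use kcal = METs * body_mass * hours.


Product of METs and mass = 7.0 * 87.4 = 611.8
Total kcal = 611.8 * 0.98 = 599.56 kcal

599.56 kcal


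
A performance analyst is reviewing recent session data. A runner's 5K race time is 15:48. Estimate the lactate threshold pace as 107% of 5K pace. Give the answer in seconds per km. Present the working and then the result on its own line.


Total race time = 15*60 + 48 = 948 seconds
5K pace = 948 / 5 = 189.6 sec/km
LT pace = 189.6 * 1.07 = 202.87 sec/km

202.87 s/km


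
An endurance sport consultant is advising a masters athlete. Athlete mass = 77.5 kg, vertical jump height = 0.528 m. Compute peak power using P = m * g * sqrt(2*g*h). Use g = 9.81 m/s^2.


sqrt(2 * 9.81 * 0.528) = sqrt(10.35936) = 3.218596 m/s
P = 77.5 * 9.81 * 3.218596
= 2447.02 W

2447.02 W


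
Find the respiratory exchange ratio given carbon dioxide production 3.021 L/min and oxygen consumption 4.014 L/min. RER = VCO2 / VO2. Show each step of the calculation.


VCO2 = 3.021 L/min
VO2 = 4.014 L/min
RER = 3.021 / 4.014 = 0.7526

0.7526


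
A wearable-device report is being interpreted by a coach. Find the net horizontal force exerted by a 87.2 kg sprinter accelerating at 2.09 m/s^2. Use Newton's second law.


Newton's second law: F = m * a
F = 87.2 * 2.09 = 182.25 N

182.25 N


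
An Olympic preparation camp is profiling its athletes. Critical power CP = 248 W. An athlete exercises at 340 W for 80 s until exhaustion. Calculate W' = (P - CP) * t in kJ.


P - CP = 340 - 248 = 92 W
W' = 92 * 80 = 7360 J
= 7360 / 1000 = 7.36 kJ

7.36 kJ


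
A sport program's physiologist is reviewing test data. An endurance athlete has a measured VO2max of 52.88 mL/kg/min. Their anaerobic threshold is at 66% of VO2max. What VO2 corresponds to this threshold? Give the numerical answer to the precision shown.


Anaerobic threshold VO2 = VO2max * 66%
= 52.88 * 0.66
= 34.9 mL/kg/min

34.9 mL/kg/min


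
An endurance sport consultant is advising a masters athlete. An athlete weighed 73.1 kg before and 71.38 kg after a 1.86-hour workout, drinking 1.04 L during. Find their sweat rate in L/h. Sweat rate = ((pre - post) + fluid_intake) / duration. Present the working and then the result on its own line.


Body mass change = 1.72 kg
Total sweat loss = 1.72 + 1.04 = 2.76 L
Rate = 2.76 / 1.86 = 1.484 L/h

1.484 L/h


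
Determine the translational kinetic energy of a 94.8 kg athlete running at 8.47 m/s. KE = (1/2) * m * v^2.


KE = 0.5 * m * v^2
= 0.5 * 94.8 * 8.47^2
= 0.5 * 94.8 * 71.7409
= 3400.52 J

3400.52 J


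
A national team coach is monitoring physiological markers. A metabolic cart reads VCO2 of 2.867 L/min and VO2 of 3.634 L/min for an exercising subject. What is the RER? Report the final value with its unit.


RER = VCO2 / VO2 = 2.867 / 3.634 = 0.7889

0.7889


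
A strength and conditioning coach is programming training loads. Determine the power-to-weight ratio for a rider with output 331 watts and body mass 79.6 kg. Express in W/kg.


P/W = 331 / 79.6 = 4.158 W/kg

4.158 W/kg


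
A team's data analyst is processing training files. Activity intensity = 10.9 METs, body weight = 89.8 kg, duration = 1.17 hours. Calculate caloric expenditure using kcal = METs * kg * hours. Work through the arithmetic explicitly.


kcal = 10.9 * 89.8 * 1.17
= 978.82 * 1.17
= 1145.22 kcal

1145.22 kcal


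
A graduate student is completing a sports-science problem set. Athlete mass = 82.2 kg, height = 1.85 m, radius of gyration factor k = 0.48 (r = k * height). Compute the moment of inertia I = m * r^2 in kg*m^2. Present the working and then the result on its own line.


r = k * height = 0.48 * 1.85 = 0.888 m
r^2 = 0.888^2 = 0.788544
I = 82.2 * 0.788544 = 64.818 kg*m^2

64.818 kg*m^2


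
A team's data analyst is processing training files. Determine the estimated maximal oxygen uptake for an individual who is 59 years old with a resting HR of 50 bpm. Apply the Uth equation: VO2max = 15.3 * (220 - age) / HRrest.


HRmax = 220 - 59 = 161
VO2max = 15.3 * (161 / 50)
= 15.3 * 3.22
= 49.27 mL/kg/min

49.27 mL/kg/min


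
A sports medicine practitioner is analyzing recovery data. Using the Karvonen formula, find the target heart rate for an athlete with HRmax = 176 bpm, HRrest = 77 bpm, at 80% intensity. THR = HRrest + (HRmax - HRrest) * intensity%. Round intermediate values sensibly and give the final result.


HRR = 176 - 77 = 99
THR = 77 + 99 * 0.8
= 77 + 79.2
= 156.2 bpm

156.2 bpm


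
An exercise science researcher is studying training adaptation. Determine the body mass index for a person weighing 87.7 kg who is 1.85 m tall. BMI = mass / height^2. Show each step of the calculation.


BMI = mass / height^2
= 87.7 / 1.85^2
= 87.7 / 3.4225
= 25.62 kg/m^2

25.62 kg/m^2


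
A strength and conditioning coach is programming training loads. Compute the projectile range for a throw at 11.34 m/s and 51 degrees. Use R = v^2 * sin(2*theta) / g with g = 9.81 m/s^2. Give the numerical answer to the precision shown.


Two times the angle = 102 degrees
sin(102) = 0.978148
R = 128.5956 * 0.978148 / 9.81 = 12.822 m

12.822 m


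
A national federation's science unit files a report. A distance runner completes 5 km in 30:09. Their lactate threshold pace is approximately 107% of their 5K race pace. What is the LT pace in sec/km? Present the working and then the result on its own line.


Convert to seconds: 30 min 9 s = 1809 s
Pace per km = 1809 / 5 = 361.8 s/km
LT pace = 361.8 * 1.07 = 387.13 s/km

387.13 s/km


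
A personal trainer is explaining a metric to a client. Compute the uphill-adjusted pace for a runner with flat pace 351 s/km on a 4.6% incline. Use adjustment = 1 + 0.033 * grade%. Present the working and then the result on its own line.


Adjustment factor = 1 + 0.033 * 4.6 = 1.1518
Grade-adjusted pace = 351 * 1.1518 = 404.28 s/km

404.28 s/km


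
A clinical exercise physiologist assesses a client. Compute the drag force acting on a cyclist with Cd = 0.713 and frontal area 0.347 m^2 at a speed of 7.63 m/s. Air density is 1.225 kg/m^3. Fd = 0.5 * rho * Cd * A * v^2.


Step 1: v^2 = 58.2169
Step 2: Fd = 0.5 * 1.225 * 0.713 * 0.347 * 58.2169
= 8.822 N

8.822 N


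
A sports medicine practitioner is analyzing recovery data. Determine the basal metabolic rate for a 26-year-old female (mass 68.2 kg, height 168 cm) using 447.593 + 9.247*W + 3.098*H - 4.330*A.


BMR = 447.593 + 9.247*68.2 + 3.098*168 - 4.330*26
= 1486.12 kcal/day

1486.12 kcal/day


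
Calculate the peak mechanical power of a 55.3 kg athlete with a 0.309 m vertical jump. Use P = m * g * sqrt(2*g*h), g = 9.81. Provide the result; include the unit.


First, sqrt(2gh) = sqrt(2 * 9.81 * 0.309)
= sqrt(6.06258) = 2.462231 m/s
Power = 55.3 * 9.81 * 2.462231 = 1335.74 W

1335.74 W


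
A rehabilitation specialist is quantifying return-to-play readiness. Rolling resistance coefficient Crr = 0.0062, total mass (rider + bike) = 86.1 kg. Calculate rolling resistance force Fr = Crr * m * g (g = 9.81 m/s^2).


Fr = Crr * m * g
= 0.0062 * 86.1 * 9.81
= 5.237 N

5.237 N


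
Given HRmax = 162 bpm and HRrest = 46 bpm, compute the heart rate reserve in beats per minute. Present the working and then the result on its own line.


Heart rate reserve = maximum HR minus resting HR
HRR = 162 - 46 = 116 bpm

116 bpm


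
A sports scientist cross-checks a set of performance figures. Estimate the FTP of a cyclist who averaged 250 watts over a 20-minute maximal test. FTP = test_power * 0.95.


FTP = 250 * 0.95 = 237.5 W

237.5 W


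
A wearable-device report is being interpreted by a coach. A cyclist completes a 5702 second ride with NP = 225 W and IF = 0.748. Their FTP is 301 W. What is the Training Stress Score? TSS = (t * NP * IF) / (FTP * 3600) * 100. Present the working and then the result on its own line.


t * NP * IF = 5702 * 225 * 0.748 = 959646.6
FTP * 3600 = 1083600
TSS = (959646.6 / 1083600) * 100 = 88.56

88.56 TSS


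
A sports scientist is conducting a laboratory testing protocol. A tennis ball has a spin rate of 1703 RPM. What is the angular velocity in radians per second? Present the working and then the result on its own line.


Convert RPM to rad/s: multiply by 2*pi and divide by 60
omega = 1703 * 2 * pi / 60
= 178.338 rad/s

178.338 rad/s


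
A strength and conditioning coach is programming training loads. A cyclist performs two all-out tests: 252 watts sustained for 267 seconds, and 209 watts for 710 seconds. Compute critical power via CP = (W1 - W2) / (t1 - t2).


W1 = P1 * t1 = 252 * 267 = 67284 J
W2 = P2 * t2 = 209 * 710 = 148390 J
CP = (67284 - 148390) / (267 - 710)
= 183.08 W

183.08 W


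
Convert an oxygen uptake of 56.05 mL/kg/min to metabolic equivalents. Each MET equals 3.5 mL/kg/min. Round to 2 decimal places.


One MET = 3.5 mL/kg/min
Number of METs = 56.05 / 3.5
= 16.01 METs

16.01 METs


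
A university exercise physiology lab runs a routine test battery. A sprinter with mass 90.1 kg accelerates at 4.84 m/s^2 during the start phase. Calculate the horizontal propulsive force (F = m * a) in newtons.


F = m * a
= 90.1 * 4.84
= 436.08 N

436.08 N


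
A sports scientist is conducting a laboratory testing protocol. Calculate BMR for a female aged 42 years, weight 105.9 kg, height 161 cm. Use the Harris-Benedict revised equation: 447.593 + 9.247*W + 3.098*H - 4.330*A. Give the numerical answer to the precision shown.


Substituting values:
W term = 9.247 * 105.9 = 979.2573
H term = 3.098 * 161 = 498.778
A term = 4.330 * 42 = 181.86
BMR = 1743.77 kcal/day

1743.77 kcal/day


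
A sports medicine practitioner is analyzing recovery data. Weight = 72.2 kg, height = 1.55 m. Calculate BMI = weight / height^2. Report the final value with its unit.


height^2 = 1.55^2 = 2.4025
BMI = 72.2 / 2.4025 = 30.05 kg/m^2

30.05 kg/m^2


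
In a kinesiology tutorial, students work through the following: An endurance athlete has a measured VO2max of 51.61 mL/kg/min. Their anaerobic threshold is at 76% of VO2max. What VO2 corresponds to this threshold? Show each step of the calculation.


Anaerobic threshold VO2 = VO2max * 76%
= 51.61 * 0.76
= 39.22 mL/kg/min

39.22 mL/kg/min


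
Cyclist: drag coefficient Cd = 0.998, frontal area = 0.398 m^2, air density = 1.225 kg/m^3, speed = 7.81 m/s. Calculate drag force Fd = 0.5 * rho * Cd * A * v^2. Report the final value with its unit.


v^2 = 7.81^2 = 60.9961
Fd = 0.5 * 1.225 * 0.998 * 0.398 * 60.9961
= 14.84 N

14.84 N


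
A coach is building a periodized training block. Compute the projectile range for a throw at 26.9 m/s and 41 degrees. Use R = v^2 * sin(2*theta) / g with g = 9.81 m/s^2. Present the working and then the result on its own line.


Two times the angle = 82 degrees
sin(82) = 0.990268
R = 723.61 * 0.990268 / 9.81 = 73.045 m

73.045 m


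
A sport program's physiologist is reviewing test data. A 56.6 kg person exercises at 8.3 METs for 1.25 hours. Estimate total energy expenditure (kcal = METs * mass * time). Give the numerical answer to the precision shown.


Energy = METs * mass(kg) * time(h)
= 8.3 * 56.6 * 1.25
= 587.23 kcal

587.23 kcal


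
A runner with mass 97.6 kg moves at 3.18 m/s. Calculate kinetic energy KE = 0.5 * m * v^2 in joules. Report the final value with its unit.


v^2 = 3.18^2 = 10.1124
KE = 0.5 * 97.6 * 10.1124
= 493.49 J

493.49 J


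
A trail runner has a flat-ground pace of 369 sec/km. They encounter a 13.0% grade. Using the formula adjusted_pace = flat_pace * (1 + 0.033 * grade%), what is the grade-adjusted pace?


Grade factor = 1 + 0.033 * 13.0 = 1.429
Adjusted = 369 * 1.429 = 527.3 sec/km

527.3 s/km


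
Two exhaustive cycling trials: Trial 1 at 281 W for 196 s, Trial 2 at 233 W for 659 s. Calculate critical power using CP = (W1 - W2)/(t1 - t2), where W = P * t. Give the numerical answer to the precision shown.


W1 = 281 * 196 = 55076 J
W2 = 233 * 659 = 153547 J
CP = (55076 - 153547) / (196 - 659)
= -98471 / -463
= 212.68 W

212.68 W


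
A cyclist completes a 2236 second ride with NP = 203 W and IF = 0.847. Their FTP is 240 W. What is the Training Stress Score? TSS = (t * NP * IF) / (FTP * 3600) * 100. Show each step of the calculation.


t * NP * IF = 2236 * 203 * 0.847 = 384460.076
FTP * 3600 = 864000
TSS = (384460.076 / 864000) * 100 = 44.5

44.5 TSS


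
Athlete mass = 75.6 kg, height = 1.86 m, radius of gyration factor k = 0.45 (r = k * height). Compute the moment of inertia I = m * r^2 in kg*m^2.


r = k * height = 0.45 * 1.86 = 0.837 m
r^2 = 0.837^2 = 0.700569
I = 75.6 * 0.700569 = 52.963 kg*m^2

52.963 kg*m^2


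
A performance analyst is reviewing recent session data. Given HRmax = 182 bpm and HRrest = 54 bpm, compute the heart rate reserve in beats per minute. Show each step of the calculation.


Heart rate reserve = maximum HR minus resting HR
HRR = 182 - 54 = 128 bpm

128 bpm


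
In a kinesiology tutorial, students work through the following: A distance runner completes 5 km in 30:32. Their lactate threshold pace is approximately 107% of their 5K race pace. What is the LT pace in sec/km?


Convert to seconds: 30 min 32 s = 1832 s
Pace per km = 1832 / 5 = 366.4 s/km
LT pace = 366.4 * 1.07 = 392.05 s/km

392.05 s/km


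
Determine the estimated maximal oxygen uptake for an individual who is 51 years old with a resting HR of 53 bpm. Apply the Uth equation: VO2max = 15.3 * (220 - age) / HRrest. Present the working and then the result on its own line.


HRmax = 220 - 51 = 169
VO2max = 15.3 * (169 / 53)
= 15.3 * 3.1887
= 48.79 mL/kg/min

48.79 mL/kg/min


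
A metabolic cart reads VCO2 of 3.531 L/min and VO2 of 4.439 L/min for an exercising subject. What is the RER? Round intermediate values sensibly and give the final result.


RER = VCO2 / VO2 = 3.531 / 4.439 = 0.7954

0.7954


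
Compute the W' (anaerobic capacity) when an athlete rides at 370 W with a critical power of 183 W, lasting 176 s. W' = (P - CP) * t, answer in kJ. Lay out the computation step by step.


Above-CP power = 187 W
Duration = 176 s
W' = 187 * 176 = 32912 J
Convert: 32912 / 1000 = 32.912 kJ

32.912 kJ


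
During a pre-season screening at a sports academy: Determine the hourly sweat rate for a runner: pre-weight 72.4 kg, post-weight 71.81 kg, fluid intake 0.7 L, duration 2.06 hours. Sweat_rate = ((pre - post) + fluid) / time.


Mass lost = 72.4 - 71.81 = 0.59 kg
Add fluid consumed: 0.59 + 0.7 = 1.29 L total sweat
Sweat rate = 1.29 / 2.06 = 0.626 L/h

0.626 L/h


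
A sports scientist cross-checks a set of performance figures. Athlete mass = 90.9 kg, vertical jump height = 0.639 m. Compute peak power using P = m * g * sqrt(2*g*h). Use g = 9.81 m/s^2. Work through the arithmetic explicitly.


sqrt(2 * 9.81 * 0.639) = sqrt(12.53718) = 3.540788 m/s
P = 90.9 * 9.81 * 3.540788
= 3157.42 W

3157.42 W


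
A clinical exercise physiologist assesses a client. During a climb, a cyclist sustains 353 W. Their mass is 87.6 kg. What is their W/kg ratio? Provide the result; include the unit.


Power-to-weight = 353 W / 87.6 kg
= 4.03 W/kg

4.03 W/kg


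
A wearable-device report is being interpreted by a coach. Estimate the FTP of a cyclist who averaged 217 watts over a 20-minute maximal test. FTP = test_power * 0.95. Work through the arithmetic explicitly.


FTP = 217 * 0.95 = 206.15 W

206.15 W


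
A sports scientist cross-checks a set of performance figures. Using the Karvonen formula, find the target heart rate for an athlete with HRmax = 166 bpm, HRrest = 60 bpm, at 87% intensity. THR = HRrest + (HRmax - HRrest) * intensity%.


HRR = 166 - 60 = 106
THR = 60 + 106 * 0.87
= 60 + 92.22
= 152.22 bpm

152.22 bpm


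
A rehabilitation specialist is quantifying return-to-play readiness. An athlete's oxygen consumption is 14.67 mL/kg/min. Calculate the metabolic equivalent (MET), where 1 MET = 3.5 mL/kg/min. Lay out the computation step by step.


MET = VO2 / 3.5
= 14.67 / 3.5
= 4.19 METs

4.19 METs


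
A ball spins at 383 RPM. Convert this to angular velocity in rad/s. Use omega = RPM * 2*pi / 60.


omega = 383 * 2 * pi / 60
= 383 * 6.28318531 / 60
= 2406.46 / 60
= 40.108 rad/s

40.108 rad/s


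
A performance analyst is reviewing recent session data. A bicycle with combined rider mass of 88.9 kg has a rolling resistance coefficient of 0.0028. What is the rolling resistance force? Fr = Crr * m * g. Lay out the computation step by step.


Fr = 0.0028 * 88.9 * 9.81
= 0.24892 * 9.81
= 2.442 N

2.442 N


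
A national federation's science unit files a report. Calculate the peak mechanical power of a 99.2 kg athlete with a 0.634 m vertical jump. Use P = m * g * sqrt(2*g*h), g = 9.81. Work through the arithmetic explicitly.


First, sqrt(2gh) = sqrt(2 * 9.81 * 0.634)
= sqrt(12.43908) = 3.526908 m/s
Power = 99.2 * 9.81 * 3.526908 = 3432.22 W

3432.22 W


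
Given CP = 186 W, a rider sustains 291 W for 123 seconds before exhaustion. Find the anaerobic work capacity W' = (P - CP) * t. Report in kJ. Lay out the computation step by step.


Excess power = 291 - 186 = 105 W
Work above CP = 105 * 123 = 12915 J
W' = 12.915 kJ

12.915 kJ


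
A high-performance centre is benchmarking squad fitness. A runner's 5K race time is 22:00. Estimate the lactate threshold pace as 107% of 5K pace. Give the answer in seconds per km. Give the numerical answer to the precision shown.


Total race time = 22*60 + 0 = 1320 seconds
5K pace = 1320 / 5 = 264.0 sec/km
LT pace = 264.0 * 1.07 = 282.48 sec/km

282.48 s/km


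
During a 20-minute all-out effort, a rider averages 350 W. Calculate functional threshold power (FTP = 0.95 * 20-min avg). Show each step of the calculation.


FTP = 0.95 * 350
= 332.5 W

332.5 W


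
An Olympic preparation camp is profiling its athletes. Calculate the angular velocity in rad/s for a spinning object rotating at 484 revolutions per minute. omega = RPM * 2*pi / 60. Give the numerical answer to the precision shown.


omega = RPM * 2*pi / 60
= 484 * 6.28318531 / 60
= 50.684 rad/s

50.684 rad/s


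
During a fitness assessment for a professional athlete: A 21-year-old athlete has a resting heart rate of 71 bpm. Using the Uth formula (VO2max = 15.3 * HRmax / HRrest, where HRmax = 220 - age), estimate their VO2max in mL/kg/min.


HRmax = 220 - 21 = 199 bpm
Ratio = HRmax / HRrest = 199 / 71 = 2.8028
VO2max = 15.3 * 2.8028 = 42.88 mL/kg/min

42.88 mL/kg/min


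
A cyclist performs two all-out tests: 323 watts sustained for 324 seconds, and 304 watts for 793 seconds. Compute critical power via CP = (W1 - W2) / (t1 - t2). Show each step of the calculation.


W1 = P1 * t1 = 323 * 324 = 104652 J
W2 = P2 * t2 = 304 * 793 = 241072 J
CP = (104652 - 241072) / (324 - 793)
= 290.87 W

290.87 W


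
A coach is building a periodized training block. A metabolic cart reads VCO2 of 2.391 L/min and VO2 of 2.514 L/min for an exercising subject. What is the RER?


RER = VCO2 / VO2 = 2.391 / 2.514 = 0.9511

0.9511


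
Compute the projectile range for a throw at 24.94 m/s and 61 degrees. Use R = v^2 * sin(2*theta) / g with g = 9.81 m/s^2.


Two times the angle = 122 degrees
sin(122) = 0.848048
R = 622.0036 * 0.848048 / 9.81 = 53.771 m

53.771 m


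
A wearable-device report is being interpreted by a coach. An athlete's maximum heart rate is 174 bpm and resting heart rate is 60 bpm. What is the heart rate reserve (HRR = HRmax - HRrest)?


HRR = HRmax - HRrest
= 174 - 60
= 114 bpm

114 bpm


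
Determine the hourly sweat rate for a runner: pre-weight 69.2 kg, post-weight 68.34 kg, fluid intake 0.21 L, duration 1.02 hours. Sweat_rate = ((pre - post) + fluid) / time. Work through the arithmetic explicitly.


Mass lost = 69.2 - 68.34 = 0.86 kg
Add fluid consumed: 0.86 + 0.21 = 1.07 L total sweat
Sweat rate = 1.07 / 1.02 = 1.049 L/h

1.049 L/h


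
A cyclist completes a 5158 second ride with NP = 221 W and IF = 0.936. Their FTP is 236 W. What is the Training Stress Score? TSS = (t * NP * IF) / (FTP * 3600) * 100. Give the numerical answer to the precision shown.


t * NP * IF = 5158 * 221 * 0.936 = 1066963.248
FTP * 3600 = 849600
TSS = (1066963.248 / 849600) * 100 = 125.58

125.58 TSS


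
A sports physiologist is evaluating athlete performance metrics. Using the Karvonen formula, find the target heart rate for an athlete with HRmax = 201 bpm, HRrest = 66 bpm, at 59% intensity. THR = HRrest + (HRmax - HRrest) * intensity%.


HRR = 201 - 66 = 135
THR = 66 + 135 * 0.59
= 66 + 79.65
= 145.65 bpm

145.65 bpm


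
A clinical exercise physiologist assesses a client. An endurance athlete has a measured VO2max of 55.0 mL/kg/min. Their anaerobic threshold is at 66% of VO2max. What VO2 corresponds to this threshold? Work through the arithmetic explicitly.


Anaerobic threshold VO2 = VO2max * 66%
= 55.0 * 0.66
= 36.3 mL/kg/min

36.3 mL/kg/min


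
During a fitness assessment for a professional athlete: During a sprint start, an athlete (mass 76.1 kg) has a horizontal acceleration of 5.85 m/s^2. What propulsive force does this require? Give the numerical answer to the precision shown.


Propulsive force = mass * acceleration
= 76.1 kg * 5.85 m/s^2
= 445.19 N

445.19 N


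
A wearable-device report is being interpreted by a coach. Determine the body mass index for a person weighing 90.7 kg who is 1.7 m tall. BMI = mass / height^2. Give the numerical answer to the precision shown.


BMI = mass / height^2
= 90.7 / 1.7^2
= 90.7 / 2.89
= 31.38 kg/m^2

31.38 kg/m^2


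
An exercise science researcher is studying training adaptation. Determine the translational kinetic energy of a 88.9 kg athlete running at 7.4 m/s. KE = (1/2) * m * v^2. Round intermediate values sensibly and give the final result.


KE = 0.5 * m * v^2
= 0.5 * 88.9 * 7.4^2
= 0.5 * 88.9 * 54.76
= 2434.08 J

2434.08 J


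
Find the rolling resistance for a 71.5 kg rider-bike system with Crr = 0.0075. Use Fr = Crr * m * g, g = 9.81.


m * g = 71.5 * 9.81 = 701.415 N
Fr = 0.0075 * 701.415 = 5.261 N

5.261 N


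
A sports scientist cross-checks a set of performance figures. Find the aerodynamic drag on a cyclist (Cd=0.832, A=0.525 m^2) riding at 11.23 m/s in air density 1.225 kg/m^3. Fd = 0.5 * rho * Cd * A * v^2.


Fd = 0.5 * 1.225 * 0.832 * 0.525 * 11.23^2
= 0.5 * 1.225 * 0.832 * 0.525 * 126.1129
= 33.74 N

33.74 N


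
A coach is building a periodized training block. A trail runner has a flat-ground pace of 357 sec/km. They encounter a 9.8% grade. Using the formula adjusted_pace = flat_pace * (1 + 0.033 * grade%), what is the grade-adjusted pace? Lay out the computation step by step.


Grade factor = 1 + 0.033 * 9.8 = 1.3234
Adjusted = 357 * 1.3234 = 472.45 sec/km

472.45 s/km


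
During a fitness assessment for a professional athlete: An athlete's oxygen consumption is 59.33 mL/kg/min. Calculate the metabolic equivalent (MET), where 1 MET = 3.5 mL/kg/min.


MET = VO2 / 3.5
= 59.33 / 3.5
= 16.95 METs

16.95 METs


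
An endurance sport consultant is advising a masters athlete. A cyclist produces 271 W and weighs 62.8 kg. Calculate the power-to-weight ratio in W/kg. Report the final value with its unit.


P/W = power / mass
= 271 / 62.8
= 4.315 W/kg

4.315 W/kg


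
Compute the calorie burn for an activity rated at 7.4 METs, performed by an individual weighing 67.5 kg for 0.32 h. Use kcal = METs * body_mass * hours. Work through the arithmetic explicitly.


Product of METs and mass = 7.4 * 67.5 = 499.5
Total kcal = 499.5 * 0.32 = 159.84 kcal

159.84 kcal


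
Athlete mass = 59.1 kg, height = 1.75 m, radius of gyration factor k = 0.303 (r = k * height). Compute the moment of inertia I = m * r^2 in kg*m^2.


r = k * height = 0.303 * 1.75 = 0.53025 m
r^2 = 0.53025^2 = 0.281165
I = 59.1 * 0.281165 = 16.617 kg*m^2

16.617 kg*m^2


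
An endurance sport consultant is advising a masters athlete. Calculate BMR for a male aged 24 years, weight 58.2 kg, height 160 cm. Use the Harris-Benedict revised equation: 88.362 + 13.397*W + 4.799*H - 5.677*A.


Substituting values:
W term = 13.397 * 58.2 = 779.7054
H term = 4.799 * 160 = 767.84
A term = 5.677 * 24 = 136.248
BMR = 1499.66 kcal/day

1499.66 kcal/day


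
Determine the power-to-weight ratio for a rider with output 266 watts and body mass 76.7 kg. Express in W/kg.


P/W = 266 / 76.7 = 3.468 W/kg

3.468 W/kg


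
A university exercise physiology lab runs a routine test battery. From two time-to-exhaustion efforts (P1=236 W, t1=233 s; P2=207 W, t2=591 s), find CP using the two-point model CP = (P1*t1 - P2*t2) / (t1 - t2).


Work in trial 1 = 54988 J
Work in trial 2 = 122337 J
Delta work = -67349 J
Delta time = -358 s
CP = -67349 / -358 = 188.13 W

188.13 W


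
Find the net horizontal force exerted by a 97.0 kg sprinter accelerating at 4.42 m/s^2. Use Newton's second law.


Newton's second law: F = m * a
F = 97.0 * 4.42 = 428.74 N

428.74 N


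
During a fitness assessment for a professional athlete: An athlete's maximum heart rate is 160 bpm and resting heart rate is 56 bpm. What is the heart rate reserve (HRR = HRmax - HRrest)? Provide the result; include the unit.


HRR = HRmax - HRrest
= 160 - 56
= 104 bpm

104 bpm


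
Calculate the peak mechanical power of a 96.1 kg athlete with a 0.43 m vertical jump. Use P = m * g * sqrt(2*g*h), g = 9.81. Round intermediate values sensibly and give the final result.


First, sqrt(2gh) = sqrt(2 * 9.81 * 0.43)
= sqrt(8.4366) = 2.904583 m/s
Power = 96.1 * 9.81 * 2.904583 = 2738.27 W

2738.27 W


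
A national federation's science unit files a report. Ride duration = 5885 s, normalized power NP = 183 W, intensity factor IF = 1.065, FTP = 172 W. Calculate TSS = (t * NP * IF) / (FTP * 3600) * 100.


Numerator = 5885 * 183 * 1.065 = 1146957.075
Denominator = 172 * 3600 = 619200
TSS = 1146957.075 / 619200 * 100
= 185.23

185.23 TSS


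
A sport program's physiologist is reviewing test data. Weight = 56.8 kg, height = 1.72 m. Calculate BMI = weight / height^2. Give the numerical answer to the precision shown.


height^2 = 1.72^2 = 2.9584
BMI = 56.8 / 2.9584 = 19.2 kg/m^2

19.2 kg/m^2


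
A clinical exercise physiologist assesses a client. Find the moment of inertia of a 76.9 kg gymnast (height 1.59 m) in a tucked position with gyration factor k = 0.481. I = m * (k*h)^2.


Radius of gyration = 0.481 * 1.59 = 0.76479 m
I = 76.9 * 0.76479^2
= 76.9 * 0.584904
= 44.979 kg*m^2

44.979 kg*m^2


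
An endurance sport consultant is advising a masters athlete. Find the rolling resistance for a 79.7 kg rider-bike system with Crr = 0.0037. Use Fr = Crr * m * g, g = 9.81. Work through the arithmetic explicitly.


m * g = 79.7 * 9.81 = 781.857 N
Fr = 0.0037 * 781.857 = 2.893 N

2.893 N


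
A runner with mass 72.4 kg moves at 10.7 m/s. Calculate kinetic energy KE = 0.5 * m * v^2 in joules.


v^2 = 10.7^2 = 114.49
KE = 0.5 * 72.4 * 114.49
= 4144.54 J

4144.54 J


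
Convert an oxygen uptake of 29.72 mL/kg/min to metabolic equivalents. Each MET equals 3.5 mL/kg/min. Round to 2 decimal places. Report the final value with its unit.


One MET = 3.5 mL/kg/min
Number of METs = 29.72 / 3.5
= 8.49 METs

8.49 METs


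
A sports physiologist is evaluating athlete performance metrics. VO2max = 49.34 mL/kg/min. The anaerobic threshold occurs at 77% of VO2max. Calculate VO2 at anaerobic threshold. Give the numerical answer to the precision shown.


AT fraction = 77 / 100 = 0.77
AT VO2 = 49.34 * 0.77
= 37.99 mL/kg/min

37.99 mL/kg/min


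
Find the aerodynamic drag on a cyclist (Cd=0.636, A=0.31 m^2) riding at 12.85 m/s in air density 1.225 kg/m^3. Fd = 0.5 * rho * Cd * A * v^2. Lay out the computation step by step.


Fd = 0.5 * 1.225 * 0.636 * 0.31 * 12.85^2
= 0.5 * 1.225 * 0.636 * 0.31 * 165.1225
= 19.94 N

19.94 N


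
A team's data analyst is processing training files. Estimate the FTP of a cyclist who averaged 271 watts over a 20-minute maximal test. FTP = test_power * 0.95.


FTP = 271 * 0.95 = 257.45 W

257.45 W


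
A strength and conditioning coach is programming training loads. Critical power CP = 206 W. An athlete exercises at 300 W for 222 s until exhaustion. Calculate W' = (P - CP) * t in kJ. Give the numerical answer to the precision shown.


P - CP = 300 - 206 = 94 W
W' = 94 * 222 = 20868 J
= 20868 / 1000 = 20.868 kJ

20.868 kJ


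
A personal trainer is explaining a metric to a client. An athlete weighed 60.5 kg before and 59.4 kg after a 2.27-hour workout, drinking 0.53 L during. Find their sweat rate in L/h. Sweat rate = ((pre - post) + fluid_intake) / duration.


Body mass change = 1.1 kg
Total sweat loss = 1.1 + 0.53 = 1.63 L
Rate = 1.63 / 2.27 = 0.718 L/h

0.718 L/h


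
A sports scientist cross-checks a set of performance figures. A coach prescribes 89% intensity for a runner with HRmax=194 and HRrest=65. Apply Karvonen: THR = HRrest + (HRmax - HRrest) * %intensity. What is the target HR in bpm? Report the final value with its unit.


Heart rate reserve = 194 - 65 = 129
Intensity fraction = 89 / 100 = 0.89
THR = 65 + 129 * 0.89 = 179.81 bpm

179.81 bpm
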